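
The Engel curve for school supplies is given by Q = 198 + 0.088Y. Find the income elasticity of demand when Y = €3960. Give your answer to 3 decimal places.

0.638

At Y = 3960: Q = 546.480.
dQ/dY = 0.088.
η = (dQ/dY)·(Y/Q) = 0.088 × (3960/546.480) = 0.638.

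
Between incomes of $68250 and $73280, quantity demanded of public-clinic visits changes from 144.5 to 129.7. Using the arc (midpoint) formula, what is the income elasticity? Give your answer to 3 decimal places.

-1.519

ΔQ = 129.7 − 144.5 = -14.8; midpoint Q̄ = (144.5 + 129.7)/2 = 137.1.
ΔI = 73280 − 68250 = 5030; midpoint Ī = (68250 + 73280)/2 = 70765.
η = (ΔQ/Q̄) ÷ (ΔI/Ī) = (-14.8/137.1) ÷ (5030/70765) = -1.519.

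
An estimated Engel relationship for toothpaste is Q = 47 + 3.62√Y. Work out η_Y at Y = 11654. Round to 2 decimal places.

0.45

At Y = 11654: Q = 437.792.
dQ/dY = 3.62/(2√Y) = 0.0167664 at this income.
η = (dQ/dY)·(Y/Q) = 0.0167664 × (11654/437.792) = 0.45.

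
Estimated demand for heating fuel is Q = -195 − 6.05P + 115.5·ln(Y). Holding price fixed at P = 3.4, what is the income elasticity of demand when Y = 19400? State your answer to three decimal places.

0.125

At P = 3.4, Y = 19400: Q = 924.765.
Holding P constant, ∂Q/∂Y = 115.5/Y = 0.00595361.
η_Y = (∂Q/∂Y)·(Y/Q) = 0.00595361 × (19400/924.765) = 0.125.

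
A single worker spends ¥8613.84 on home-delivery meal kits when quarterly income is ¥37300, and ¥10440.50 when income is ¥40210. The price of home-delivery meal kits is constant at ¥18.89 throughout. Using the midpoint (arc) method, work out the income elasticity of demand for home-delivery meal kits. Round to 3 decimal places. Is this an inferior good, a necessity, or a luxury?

2.553 (luxury)

With a constant price, Q₁ = 8613.84/18.89 = 456.000 and Q₂ = 10440.50/18.89 = 552.700 (equivalently, work directly with expenditure since P cancels).
Midpoint %ΔQ = (10440.50 − 8613.84)/9527.17 = 0.19173; midpoint %ΔI = (40210 − 37300)/38755 = 0.07509.
η = 0.19173 / 0.07509 = 2.553.
η > 1 ⇒ luxury.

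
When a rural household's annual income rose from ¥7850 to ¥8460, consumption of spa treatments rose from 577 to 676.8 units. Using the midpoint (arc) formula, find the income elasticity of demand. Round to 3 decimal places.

2.128

ΔQ = 676.8 − 577 = 99.8; midpoint Q̄ = (577 + 676.8)/2 = 626.9.
ΔI = 8460 − 7850 = 610; midpoint Ī = (7850 + 8460)/2 = 8155.
η = (ΔQ/Q̄) ÷ (ΔI/Ī) = (99.8/626.9) ÷ (610/8155) = 2.128.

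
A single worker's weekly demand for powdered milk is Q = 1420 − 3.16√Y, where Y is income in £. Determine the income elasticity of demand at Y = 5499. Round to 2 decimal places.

-0.10

At Y = 5499: Q = 1185.669.
dQ/dY = -3.16/(2√Y) = -0.0213067 at this income.
η = (dQ/dY)·(Y/Q) = -0.0213067 × (5499/1185.669) = -0.10.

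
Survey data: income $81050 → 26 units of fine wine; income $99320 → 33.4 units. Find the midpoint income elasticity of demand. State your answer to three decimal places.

1.230

ΔQ = 33.4 − 26 = 7.4; midpoint Q̄ = (26 + 33.4)/2 = 29.7.
ΔI = 99320 − 81050 = 18270; midpoint Ī = (81050 + 99320)/2 = 90185.
η = (ΔQ/Q̄) ÷ (ΔI/Ī) = (7.4/29.7) ÷ (18270/90185) = 1.230.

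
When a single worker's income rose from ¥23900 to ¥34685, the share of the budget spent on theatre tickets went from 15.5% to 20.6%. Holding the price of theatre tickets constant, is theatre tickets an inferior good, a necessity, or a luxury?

luxury

The budget share rises as income rises, so η > 1.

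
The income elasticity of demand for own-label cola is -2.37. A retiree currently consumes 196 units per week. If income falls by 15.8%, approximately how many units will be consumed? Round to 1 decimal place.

%ΔQ ≈ η × %ΔI = -2.37 × (-15.8%) = 37.446%.
New Q ≈ 196 × (1 + 0.37446) = 269.4.

269.4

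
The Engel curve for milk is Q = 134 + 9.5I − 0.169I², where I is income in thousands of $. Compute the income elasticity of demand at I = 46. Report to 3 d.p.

-1.304

At I = 46: Q = 213.3960.
dQ/dI = 9.5 − 0.338I = -6.04800.
η = (dQ/dI)·(I/Q) = -6.04800 × (46/213.3960) = -1.304.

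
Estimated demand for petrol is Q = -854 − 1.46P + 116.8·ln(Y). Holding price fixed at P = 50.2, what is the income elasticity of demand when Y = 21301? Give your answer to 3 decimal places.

At P = 50.2, Y = 21301: Q = 236.796.
Holding P constant, ∂Q/∂Y = 116.8/Y = 0.00548331.
η_Y = (∂Q/∂Y)·(Y/Q) = 0.00548331 × (21301/236.796) = 0.493.

0.493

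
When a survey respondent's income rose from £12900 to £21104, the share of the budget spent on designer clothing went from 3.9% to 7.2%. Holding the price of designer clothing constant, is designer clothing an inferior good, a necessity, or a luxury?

luxury

The budget share rises as income rises, so η > 1.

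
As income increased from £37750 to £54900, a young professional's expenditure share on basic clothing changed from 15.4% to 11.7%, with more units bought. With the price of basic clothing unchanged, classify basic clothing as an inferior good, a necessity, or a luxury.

Quantity rises but the budget share falls as income rises, so 0 < η < 1.

necessity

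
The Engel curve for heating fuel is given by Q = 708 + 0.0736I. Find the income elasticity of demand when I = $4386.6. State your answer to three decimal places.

0.313

At I = 4386.6: Q = 1030.854.
dQ/dI = 0.0736.
η = (dQ/dI)·(I/Q) = 0.0736 × (4386.6/1030.854) = 0.313.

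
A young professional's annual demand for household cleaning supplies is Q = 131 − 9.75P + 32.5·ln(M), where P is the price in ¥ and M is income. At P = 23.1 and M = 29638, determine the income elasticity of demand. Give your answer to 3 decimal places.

At P = 23.1, M = 29638: Q = 240.421.
Holding P constant, ∂Q/∂M = 32.5/M = 0.00109657.
η_M = (∂Q/∂M)·(M/Q) = 0.00109657 × (29638/240.421) = 0.135.

0.135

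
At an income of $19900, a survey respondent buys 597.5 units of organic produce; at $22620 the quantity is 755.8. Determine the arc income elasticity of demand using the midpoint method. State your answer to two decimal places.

ΔQ = 755.8 − 597.5 = 158.3; midpoint Q̄ = (597.5 + 755.8)/2 = 676.65.
ΔI = 22620 − 19900 = 2720; midpoint Ī = (19900 + 22620)/2 = 21260.
η = (ΔQ/Q̄) ÷ (ΔI/Ī) = (158.3/676.65) ÷ (2720/21260) = 1.83.

1.83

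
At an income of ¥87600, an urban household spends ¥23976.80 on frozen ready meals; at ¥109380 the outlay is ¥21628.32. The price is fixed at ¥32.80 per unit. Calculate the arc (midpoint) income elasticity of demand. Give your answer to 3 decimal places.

-0.466

With a constant price, Q₁ = 23976.80/32.80 = 731.000 and Q₂ = 21628.32/32.80 = 659.400 (equivalently, work directly with expenditure since P cancels).
Midpoint %ΔQ = (21628.32 − 23976.80)/22802.56 = -0.10299; midpoint %ΔI = (109380 − 87600)/98490 = 0.22114.
η = -0.10299 / 0.22114 = -0.466.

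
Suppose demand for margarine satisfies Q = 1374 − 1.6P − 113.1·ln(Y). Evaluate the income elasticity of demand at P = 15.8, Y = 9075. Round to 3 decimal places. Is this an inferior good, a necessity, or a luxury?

At P = 15.8, Y = 9075: Q = 318.008.
Holding P constant, ∂Q/∂Y = -113.1/Y = -0.0124628.
η_Y = (∂Q/∂Y)·(Y/Q) = -0.0124628 × (9075/318.008) = -0.356.
Since η < 0, this is an inferior good.

-0.356 (inferior good)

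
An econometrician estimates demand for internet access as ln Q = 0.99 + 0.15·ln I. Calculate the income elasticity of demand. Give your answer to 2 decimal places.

In a log-linear demand, the coefficient on ln I is the income elasticity.
So η = 0.15.

0.15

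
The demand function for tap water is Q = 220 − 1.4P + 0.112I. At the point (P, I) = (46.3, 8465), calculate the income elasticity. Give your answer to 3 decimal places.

0.859

At P = 46.3, I = 8465: Q = 1103.260.
Holding P constant, ∂Q/∂I = 0.112.
η_I = (∂Q/∂I)·(I/Q) = 0.112 × (8465/1103.260) = 0.859.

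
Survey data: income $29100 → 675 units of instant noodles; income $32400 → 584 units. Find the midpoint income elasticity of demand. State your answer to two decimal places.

ΔQ = 584 − 675 = -91; midpoint Q̄ = (675 + 584)/2 = 629.5.
ΔI = 32400 − 29100 = 3300; midpoint Ī = (29100 + 32400)/2 = 30750.
η = (ΔQ/Q̄) ÷ (ΔI/Ī) = (-91/629.5) ÷ (3300/30750) = -1.35.

-1.35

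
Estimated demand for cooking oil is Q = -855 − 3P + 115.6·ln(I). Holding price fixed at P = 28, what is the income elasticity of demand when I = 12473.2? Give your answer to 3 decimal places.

0.764

At P = 28, I = 12473.2: Q = 151.263.
Holding P constant, ∂Q/∂I = 115.6/I = 0.00926787.
η_I = (∂Q/∂I)·(I/Q) = 0.00926787 × (12473.2/151.263) = 0.764.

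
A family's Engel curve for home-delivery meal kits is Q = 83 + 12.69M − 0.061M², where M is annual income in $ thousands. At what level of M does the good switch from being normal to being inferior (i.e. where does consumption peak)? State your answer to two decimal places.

dQ/dM = 12.69 − 0.122M.
The good is inferior where dQ/dM < 0. Setting dQ/dM = 0 gives M = 12.69 / 0.122 = 104.02.

104.02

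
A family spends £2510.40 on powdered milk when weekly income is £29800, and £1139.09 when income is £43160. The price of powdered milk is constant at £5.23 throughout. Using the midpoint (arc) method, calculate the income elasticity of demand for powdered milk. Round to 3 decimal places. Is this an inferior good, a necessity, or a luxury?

With a constant price, Q₁ = 2510.40/5.23 = 480.000 and Q₂ = 1139.09/5.23 = 217.799 (equivalently, work directly with expenditure since P cancels).
Midpoint %ΔQ = (1139.09 − 2510.40)/1824.75 = -0.75151; midpoint %ΔI = (43160 − 29800)/36480 = 0.36623.
η = -0.75151 / 0.36623 = -2.052.
η < 0 ⇒ inferior good.

-2.052 (inferior good)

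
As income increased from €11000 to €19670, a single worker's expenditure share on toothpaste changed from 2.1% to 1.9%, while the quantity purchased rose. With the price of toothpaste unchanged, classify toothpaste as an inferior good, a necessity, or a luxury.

Quantity rises but the budget share falls as income rises, so 0 < η < 1.

necessity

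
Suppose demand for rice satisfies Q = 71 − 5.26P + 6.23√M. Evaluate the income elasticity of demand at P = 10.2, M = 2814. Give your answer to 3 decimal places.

At P = 10.2, M = 2814: Q = 347.832.
Holding P constant, ∂Q/∂M = 6.23/(2√M) = 0.0587213.
η_M = (∂Q/∂M)·(M/Q) = 0.0587213 × (2814/347.832) = 0.475.

0.475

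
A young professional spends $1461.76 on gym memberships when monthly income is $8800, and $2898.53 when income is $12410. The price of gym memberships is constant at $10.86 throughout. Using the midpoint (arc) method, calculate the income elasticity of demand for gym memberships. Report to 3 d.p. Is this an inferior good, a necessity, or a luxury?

1.936 (luxury)

With a constant price, Q₁ = 1461.76/10.86 = 134.600 and Q₂ = 2898.53/10.86 = 266.900 (equivalently, work directly with expenditure since P cancels).
Midpoint %ΔQ = (2898.53 − 1461.76)/2180.15 = 0.65902; midpoint %ΔI = (12410 − 8800)/10605 = 0.34041.
η = 0.65902 / 0.34041 = 1.936.
η > 1 ⇒ luxury.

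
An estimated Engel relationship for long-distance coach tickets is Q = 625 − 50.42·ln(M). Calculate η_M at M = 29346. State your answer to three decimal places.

At M = 29346: Q = 106.334.
dQ/dM = -50.42/M = -0.00171812 at this income.
η = (dQ/dM)·(M/Q) = -0.00171812 × (29346/106.334) = -0.474.

-0.474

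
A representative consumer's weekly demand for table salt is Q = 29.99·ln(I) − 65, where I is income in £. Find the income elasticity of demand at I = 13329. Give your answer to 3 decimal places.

0.136

At I = 13329: Q = 219.836.
dQ/dI = 29.99/I = 0.00224998 at this income.
η = (dQ/dI)·(I/Q) = 0.00224998 × (13329/219.836) = 0.136.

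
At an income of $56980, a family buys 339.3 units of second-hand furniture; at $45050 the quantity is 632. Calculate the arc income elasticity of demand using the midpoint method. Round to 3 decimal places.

ΔQ = 632 − 339.3 = 292.7; midpoint Q̄ = (339.3 + 632)/2 = 485.65.
ΔI = 45050 − 56980 = -11930; midpoint Ī = (56980 + 45050)/2 = 51015.
η = (ΔQ/Q̄) ÷ (ΔI/Ī) = (292.7/485.65) ÷ (-11930/51015) = -2.577.

-2.577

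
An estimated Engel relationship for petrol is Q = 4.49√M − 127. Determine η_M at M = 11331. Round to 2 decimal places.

0.68

At M = 11331: Q = 350.948.
dQ/dM = 4.49/(2√M) = 0.0210903 at this income.
η = (dQ/dM)·(M/Q) = 0.0210903 × (11331/350.948) = 0.68.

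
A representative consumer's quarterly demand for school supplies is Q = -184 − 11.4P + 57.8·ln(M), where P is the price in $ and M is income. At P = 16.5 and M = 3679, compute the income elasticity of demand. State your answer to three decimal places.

At P = 16.5, M = 3679: Q = 102.461.
Holding P constant, ∂Q/∂M = 57.8/M = 0.0157108.
η_M = (∂Q/∂M)·(M/Q) = 0.0157108 × (3679/102.461) = 0.564.

0.564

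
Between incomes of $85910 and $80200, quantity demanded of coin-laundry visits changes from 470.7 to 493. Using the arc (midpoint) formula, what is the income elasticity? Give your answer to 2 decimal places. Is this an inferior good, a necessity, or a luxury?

-0.67 (inferior good)

ΔQ = 493 − 470.7 = 22.3; midpoint Q̄ = (470.7 + 493)/2 = 481.85.
ΔI = 80200 − 85910 = -5710; midpoint Ī = (85910 + 80200)/2 = 83055.
η = (ΔQ/Q̄) ÷ (ΔI/Ī) = (22.3/481.85) ÷ (-5710/83055) = -0.67.
η < 0 ⇒ inferior good.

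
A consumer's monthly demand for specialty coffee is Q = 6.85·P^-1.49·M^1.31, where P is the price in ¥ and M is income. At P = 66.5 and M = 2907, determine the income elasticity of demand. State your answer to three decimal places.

1.310

For a multiplicative demand Q = A·P^α·M^β, the income elasticity is β everywhere.
Here β = 1.31, so η = 1.310.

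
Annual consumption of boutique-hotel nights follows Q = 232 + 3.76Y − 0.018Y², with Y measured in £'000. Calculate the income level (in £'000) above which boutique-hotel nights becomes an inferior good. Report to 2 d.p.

dQ/dY = 3.76 − 0.036Y.
The good is inferior where dQ/dY < 0. Setting dQ/dY = 0 gives Y = 3.76 / 0.036 = 104.44.

104.44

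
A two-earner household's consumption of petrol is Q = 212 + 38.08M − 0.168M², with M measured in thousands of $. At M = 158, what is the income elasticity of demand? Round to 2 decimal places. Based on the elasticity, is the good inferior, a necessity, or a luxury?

-1.17 (inferior good)

At M = 158: Q = 2034.6880.
dQ/dM = 38.08 − 0.336M = -15.00800.
η = (dQ/dM)·(M/Q) = -15.00800 × (158/2034.6880) = -1.17.
η < 0 ⇒ inferior good.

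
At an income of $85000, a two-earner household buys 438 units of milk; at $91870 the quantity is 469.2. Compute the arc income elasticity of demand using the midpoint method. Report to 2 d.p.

ΔQ = 469.2 − 438 = 31.2; midpoint Q̄ = (438 + 469.2)/2 = 453.6.
ΔI = 91870 − 85000 = 6870; midpoint Ī = (85000 + 91870)/2 = 88435.
η = (ΔQ/Q̄) ÷ (ΔI/Ī) = (31.2/453.6) ÷ (6870/88435) = 0.89.

0.89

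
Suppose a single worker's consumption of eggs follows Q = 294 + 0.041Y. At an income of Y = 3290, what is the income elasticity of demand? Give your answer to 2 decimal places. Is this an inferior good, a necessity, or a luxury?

At Y = 3290: Q = 428.890.
dQ/dY = 0.041.
η = (dQ/dY)·(Y/Q) = 0.041 × (3290/428.890) = 0.31.
Since 0 < η < 1, the good is a necessity.

0.31 (necessity)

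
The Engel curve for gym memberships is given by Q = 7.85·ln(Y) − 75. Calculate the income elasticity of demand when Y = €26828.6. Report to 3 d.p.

1.555

At Y = 26828.6: Q = 5.048.
dQ/dY = 7.85/Y = 0.000292598 at this income.
η = (dQ/dY)·(Y/Q) = 0.000292598 × (26828.6/5.048) = 1.555.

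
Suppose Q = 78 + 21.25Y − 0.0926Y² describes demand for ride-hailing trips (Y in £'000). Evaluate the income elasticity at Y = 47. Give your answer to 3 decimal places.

0.676

At Y = 47: Q = 872.1966.
dQ/dY = 21.25 − 0.1852Y = 12.54560.
η = (dQ/dY)·(Y/Q) = 12.54560 × (47/872.1966) = 0.676.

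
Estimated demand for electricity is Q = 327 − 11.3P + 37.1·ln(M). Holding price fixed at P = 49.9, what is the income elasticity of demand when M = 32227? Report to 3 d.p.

At P = 49.9, M = 32227: Q = 148.249.
Holding P constant, ∂Q/∂M = 37.1/M = 0.00115121.
η_M = (∂Q/∂M)·(M/Q) = 0.00115121 × (32227/148.249) = 0.250.

0.250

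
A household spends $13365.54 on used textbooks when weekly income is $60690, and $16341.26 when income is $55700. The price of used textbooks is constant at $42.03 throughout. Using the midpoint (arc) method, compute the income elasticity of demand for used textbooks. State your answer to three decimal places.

-2.336

With a constant price, Q₁ = 13365.54/42.03 = 318.000 and Q₂ = 16341.26/42.03 = 388.800 (equivalently, work directly with expenditure since P cancels).
Midpoint %ΔQ = (16341.26 − 13365.54)/14853.40 = 0.20034; midpoint %ΔI = (55700 − 60690)/58195 = -0.08575.
η = 0.20034 / -0.08575 = -2.336.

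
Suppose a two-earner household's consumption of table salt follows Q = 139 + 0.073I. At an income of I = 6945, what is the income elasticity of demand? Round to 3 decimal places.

At I = 6945: Q = 645.985.
dQ/dI = 0.073.
η = (dQ/dI)·(I/Q) = 0.073 × (6945/645.985) = 0.785.

0.785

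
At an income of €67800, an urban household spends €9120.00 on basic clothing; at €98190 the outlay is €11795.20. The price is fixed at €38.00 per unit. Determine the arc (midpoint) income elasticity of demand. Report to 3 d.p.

0.699

With a constant price, Q₁ = 9120.00/38.00 = 240.000 and Q₂ = 11795.20/38.00 = 310.400 (equivalently, work directly with expenditure since P cancels).
Midpoint %ΔQ = (11795.20 − 9120.00)/10457.60 = 0.25581; midpoint %ΔI = (98190 − 67800)/82995 = 0.36617.
η = 0.25581 / 0.36617 = 0.699.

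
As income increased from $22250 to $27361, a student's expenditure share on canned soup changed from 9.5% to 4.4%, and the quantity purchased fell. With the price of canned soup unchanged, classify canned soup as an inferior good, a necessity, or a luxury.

Quantity demanded falls as income rises, so η < 0.

inferior good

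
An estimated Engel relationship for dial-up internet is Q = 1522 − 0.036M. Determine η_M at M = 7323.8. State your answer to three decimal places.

-0.210

At M = 7323.8: Q = 1258.343.
dQ/dM = −0.036.
η = (dQ/dM)·(M/Q) = -0.036 × (7323.8/1258.343) = -0.210.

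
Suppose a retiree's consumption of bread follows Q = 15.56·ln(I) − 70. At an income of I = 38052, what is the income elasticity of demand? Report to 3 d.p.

At I = 38052: Q = 94.107.
dQ/dI = 15.56/I = 0.000408914 at this income.
η = (dQ/dI)·(I/Q) = 0.000408914 × (38052/94.107) = 0.165.

0.165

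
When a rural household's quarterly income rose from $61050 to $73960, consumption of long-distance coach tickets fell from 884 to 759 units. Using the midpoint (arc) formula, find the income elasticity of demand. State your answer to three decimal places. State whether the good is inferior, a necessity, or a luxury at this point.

-0.796 (inferior good)

ΔQ = 759 − 884 = -125; midpoint Q̄ = (884 + 759)/2 = 821.5.
ΔI = 73960 − 61050 = 12910; midpoint Ī = (61050 + 73960)/2 = 67505.
η = (ΔQ/Q̄) ÷ (ΔI/Ī) = (-125/821.5) ÷ (12910/67505) = -0.796.
η < 0 ⇒ inferior good.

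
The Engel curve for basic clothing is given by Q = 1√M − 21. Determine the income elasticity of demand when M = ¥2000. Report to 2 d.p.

At M = 2000: Q = 23.721.
dQ/dM = 1/(2√M) = 0.0111803 at this income.
η = (dQ/dM)·(M/Q) = 0.0111803 × (2000/23.721) = 0.94.

0.94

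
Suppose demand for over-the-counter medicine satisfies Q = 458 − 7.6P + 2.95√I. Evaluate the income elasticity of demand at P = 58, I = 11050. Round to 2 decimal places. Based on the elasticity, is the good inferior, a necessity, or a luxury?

0.47 (necessity)

At P = 58, I = 11050: Q = 327.301.
Holding P constant, ∂Q/∂I = 2.95/(2√I) = 0.0140317.
η_I = (∂Q/∂I)·(I/Q) = 0.0140317 × (11050/327.301) = 0.47.
Since 0 < η < 1, this is a necessity.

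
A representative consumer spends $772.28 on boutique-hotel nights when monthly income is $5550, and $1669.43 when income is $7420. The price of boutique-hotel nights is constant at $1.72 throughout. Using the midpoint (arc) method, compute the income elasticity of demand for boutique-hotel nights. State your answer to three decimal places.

2.548

With a constant price, Q₁ = 772.28/1.72 = 449.000 and Q₂ = 1669.43/1.72 = 970.599 (equivalently, work directly with expenditure since P cancels).
Midpoint %ΔQ = (1669.43 − 772.28)/1220.86 = 0.73485; midpoint %ΔI = (7420 − 5550)/6485 = 0.28836.
η = 0.73485 / 0.28836 = 2.548.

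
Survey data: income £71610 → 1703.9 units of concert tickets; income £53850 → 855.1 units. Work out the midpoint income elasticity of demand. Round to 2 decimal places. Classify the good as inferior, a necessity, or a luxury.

ΔQ = 855.1 − 1703.9 = -848.8; midpoint Q̄ = (1703.9 + 855.1)/2 = 1279.5.
ΔI = 53850 − 71610 = -17760; midpoint Ī = (71610 + 53850)/2 = 62730.
η = (ΔQ/Q̄) ÷ (ΔI/Ī) = (-848.8/1279.5) ÷ (-17760/62730) = 2.34.
η > 1 ⇒ luxury.

2.34 (luxury)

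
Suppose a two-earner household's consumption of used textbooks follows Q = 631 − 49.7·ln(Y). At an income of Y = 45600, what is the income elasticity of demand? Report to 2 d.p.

-0.51

At Y = 45600: Q = 97.835.
dQ/dY = -49.7/Y = -0.00108991 at this income.
η = (dQ/dY)·(Y/Q) = -0.00108991 × (45600/97.835) = -0.51.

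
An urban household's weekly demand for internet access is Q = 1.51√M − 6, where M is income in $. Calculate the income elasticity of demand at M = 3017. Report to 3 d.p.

At M = 3017: Q = 76.940.
dQ/dM = 1.51/(2√M) = 0.0137455 at this income.
η = (dQ/dM)·(M/Q) = 0.0137455 × (3017/76.940) = 0.539.

0.539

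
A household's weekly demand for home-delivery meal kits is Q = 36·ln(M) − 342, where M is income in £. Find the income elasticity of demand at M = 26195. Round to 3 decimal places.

At M = 26195: Q = 24.240.
dQ/dM = 36/M = 0.00137431 at this income.
η = (dQ/dM)·(M/Q) = 0.00137431 × (26195/24.240) = 1.485.

1.485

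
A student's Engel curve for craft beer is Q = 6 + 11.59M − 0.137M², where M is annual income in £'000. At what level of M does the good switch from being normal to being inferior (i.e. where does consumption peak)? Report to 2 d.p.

dQ/dM = 11.59 − 0.274M.
The good is inferior where dQ/dM < 0. Setting dQ/dM = 0 gives M = 11.59 / 0.274 = 42.30.

42.30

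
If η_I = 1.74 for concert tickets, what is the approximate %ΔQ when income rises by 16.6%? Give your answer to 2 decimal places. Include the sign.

%ΔQ ≈ η × %ΔI = 1.74 × 16.6% = 28.88%.

28.88%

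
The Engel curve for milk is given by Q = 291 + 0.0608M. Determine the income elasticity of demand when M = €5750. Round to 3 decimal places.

At M = 5750: Q = 640.600.
dQ/dM = 0.0608.
η = (dQ/dM)·(M/Q) = 0.0608 × (5750/640.600) = 0.546.

0.546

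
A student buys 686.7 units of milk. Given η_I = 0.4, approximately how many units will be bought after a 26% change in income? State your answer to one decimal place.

758.1

%ΔQ ≈ η × %ΔI = 0.4 × 26% = 10.4%.
New Q ≈ 686.7 × (1 + 0.104) = 758.1.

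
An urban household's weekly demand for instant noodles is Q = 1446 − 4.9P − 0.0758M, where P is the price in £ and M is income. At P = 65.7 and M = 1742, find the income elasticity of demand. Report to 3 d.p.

At P = 65.7, M = 1742: Q = 992.026.
Holding P constant, ∂Q/∂M = −0.0758.
η_M = (∂Q/∂M)·(M/Q) = -0.0758 × (1742/992.026) = -0.133.

-0.133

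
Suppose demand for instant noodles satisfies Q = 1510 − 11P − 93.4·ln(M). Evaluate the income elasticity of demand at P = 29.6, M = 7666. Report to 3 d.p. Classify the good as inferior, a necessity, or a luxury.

At P = 29.6, M = 7666: Q = 348.979.
Holding P constant, ∂Q/∂M = -93.4/M = -0.0121837.
η_M = (∂Q/∂M)·(M/Q) = -0.0121837 × (7666/348.979) = -0.268.
Since η < 0, this is an inferior good.

-0.268 (inferior good)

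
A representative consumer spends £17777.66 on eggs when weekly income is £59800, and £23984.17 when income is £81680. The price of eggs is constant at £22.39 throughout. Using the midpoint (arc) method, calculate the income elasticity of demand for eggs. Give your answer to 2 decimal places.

0.96

With a constant price, Q₁ = 17777.66/22.39 = 794.000 and Q₂ = 23984.17/22.39 = 1071.200 (equivalently, work directly with expenditure since P cancels).
Midpoint %ΔQ = (23984.17 − 17777.66)/20880.92 = 0.29723; midpoint %ΔI = (81680 − 59800)/70740 = 0.30930.
η = 0.29723 / 0.30930 = 0.96.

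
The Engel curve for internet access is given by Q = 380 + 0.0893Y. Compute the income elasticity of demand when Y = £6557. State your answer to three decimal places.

At Y = 6557: Q = 965.540.
dQ/dY = 0.0893.
η = (dQ/dY)·(Y/Q) = 0.0893 × (6557/965.540) = 0.606.

0.606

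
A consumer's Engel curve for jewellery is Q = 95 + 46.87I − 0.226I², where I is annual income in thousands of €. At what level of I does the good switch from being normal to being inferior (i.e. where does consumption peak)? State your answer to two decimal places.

103.69

dQ/dI = 46.87 − 0.452I.
The good is inferior where dQ/dI < 0. Setting dQ/dI = 0 gives I = 46.87 / 0.452 = 103.69.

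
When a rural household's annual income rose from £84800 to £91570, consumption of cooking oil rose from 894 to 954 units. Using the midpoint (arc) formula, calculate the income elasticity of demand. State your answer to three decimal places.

0.846

ΔQ = 954 − 894 = 60; midpoint Q̄ = (894 + 954)/2 = 924.
ΔI = 91570 − 84800 = 6770; midpoint Ī = (84800 + 91570)/2 = 88185.
η = (ΔQ/Q̄) ÷ (ΔI/Ī) = (60/924) ÷ (6770/88185) = 0.846.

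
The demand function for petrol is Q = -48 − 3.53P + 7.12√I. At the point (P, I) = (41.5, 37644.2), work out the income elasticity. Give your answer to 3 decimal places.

At P = 41.5, I = 37644.2: Q = 1186.935.
Holding P constant, ∂Q/∂I = 7.12/(2√I) = 0.0183485.
η_I = (∂Q/∂I)·(I/Q) = 0.0183485 × (37644.2/1186.935) = 0.582.

0.582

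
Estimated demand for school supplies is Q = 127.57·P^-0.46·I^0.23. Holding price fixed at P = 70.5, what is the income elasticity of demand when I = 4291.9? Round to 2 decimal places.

0.23

For a multiplicative demand Q = A·P^α·I^β, the income elasticity is β everywhere.
Here β = 0.23, so η = 0.23.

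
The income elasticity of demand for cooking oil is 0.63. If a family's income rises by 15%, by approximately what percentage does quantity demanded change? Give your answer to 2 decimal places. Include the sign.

%ΔQ ≈ η × %ΔI = 0.63 × 15% = 9.45%.

9.45%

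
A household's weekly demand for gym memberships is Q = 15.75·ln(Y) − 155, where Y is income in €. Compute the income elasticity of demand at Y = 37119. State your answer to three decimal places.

1.469

At Y = 37119: Q = 10.720.
dQ/dY = 15.75/Y = 0.000424311 at this income.
η = (dQ/dY)·(Y/Q) = 0.000424311 × (37119/10.720) = 1.469.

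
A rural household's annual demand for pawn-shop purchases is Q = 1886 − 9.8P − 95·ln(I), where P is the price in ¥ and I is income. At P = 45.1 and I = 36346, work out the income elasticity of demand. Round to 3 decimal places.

At P = 45.1, I = 36346: Q = 446.440.
Holding P constant, ∂Q/∂I = -95/I = -0.00261377.
η_I = (∂Q/∂I)·(I/Q) = -0.00261377 × (36346/446.440) = -0.213.

-0.213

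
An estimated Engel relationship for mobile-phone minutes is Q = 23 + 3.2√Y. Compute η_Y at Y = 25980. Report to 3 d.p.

At Y = 25980: Q = 538.786.
dQ/dY = 3.2/(2√Y) = 0.0099266 at this income.
η = (dQ/dY)·(Y/Q) = 0.0099266 × (25980/538.786) = 0.479.

0.479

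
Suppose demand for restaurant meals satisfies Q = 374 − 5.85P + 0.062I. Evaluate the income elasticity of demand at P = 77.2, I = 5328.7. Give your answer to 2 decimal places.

At P = 77.2, I = 5328.7: Q = 252.759.
Holding P constant, ∂Q/∂I = 0.062.
η_I = (∂Q/∂I)·(I/Q) = 0.062 × (5328.7/252.759) = 1.31.

1.31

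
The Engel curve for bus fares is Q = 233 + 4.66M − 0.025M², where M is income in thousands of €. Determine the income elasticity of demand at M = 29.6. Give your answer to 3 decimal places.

At M = 29.6: Q = 349.0320.
dQ/dM = 4.66 − 0.05M = 3.18000.
η = (dQ/dM)·(M/Q) = 3.18000 × (29.6/349.0320) = 0.270.

0.270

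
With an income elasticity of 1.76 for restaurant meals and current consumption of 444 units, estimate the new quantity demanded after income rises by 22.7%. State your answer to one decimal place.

621.4

%ΔQ ≈ η × %ΔI = 1.76 × 22.7% = 39.952%.
New Q ≈ 444 × (1 + 0.39952) = 621.4.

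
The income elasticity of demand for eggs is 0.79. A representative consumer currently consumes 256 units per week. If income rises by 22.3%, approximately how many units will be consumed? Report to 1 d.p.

301.1

%ΔQ ≈ η × %ΔI = 0.79 × 22.3% = 17.617%.
New Q ≈ 256 × (1 + 0.17617) = 301.1.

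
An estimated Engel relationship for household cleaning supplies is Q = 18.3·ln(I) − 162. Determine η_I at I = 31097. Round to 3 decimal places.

0.670

At I = 31097: Q = 27.311.
dQ/dI = 18.3/I = 0.000588481 at this income.
η = (dQ/dI)·(I/Q) = 0.000588481 × (31097/27.311) = 0.670.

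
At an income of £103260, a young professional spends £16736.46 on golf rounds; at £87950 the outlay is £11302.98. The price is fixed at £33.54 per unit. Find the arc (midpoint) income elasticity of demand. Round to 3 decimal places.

With a constant price, Q₁ = 16736.46/33.54 = 499.000 and Q₂ = 11302.98/33.54 = 337.000 (equivalently, work directly with expenditure since P cancels).
Midpoint %ΔQ = (11302.98 − 16736.46)/14019.72 = -0.38756; midpoint %ΔI = (87950 − 103260)/95605 = -0.16014.
η = -0.38756 / -0.16014 = 2.420.

2.420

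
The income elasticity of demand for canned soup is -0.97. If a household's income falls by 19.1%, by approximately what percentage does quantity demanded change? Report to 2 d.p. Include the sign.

18.53%

%ΔQ ≈ η × %ΔI = -0.97 × (-19.1%) = 18.53%.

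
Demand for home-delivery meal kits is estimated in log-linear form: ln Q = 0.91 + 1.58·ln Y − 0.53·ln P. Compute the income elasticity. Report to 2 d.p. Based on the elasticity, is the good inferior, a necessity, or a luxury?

In a log-linear demand, the coefficient on ln Y is the income elasticity.
So η = 1.58.
η > 1 ⇒ luxury.

1.58 (luxury)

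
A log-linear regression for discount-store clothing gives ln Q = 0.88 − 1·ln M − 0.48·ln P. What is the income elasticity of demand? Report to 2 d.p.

In a log-linear demand, the coefficient on ln M is the income elasticity.
So η = -1.00.

-1.00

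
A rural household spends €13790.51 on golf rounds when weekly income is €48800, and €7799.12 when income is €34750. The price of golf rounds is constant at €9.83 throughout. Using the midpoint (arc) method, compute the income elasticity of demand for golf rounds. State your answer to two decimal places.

With a constant price, Q₁ = 13790.51/9.83 = 1402.900 and Q₂ = 7799.12/9.83 = 793.400 (equivalently, work directly with expenditure since P cancels).
Midpoint %ΔQ = (7799.12 − 13790.51)/10794.82 = -0.55502; midpoint %ΔI = (34750 − 48800)/41775 = -0.33633.
η = -0.55502 / -0.33633 = 1.65.

1.65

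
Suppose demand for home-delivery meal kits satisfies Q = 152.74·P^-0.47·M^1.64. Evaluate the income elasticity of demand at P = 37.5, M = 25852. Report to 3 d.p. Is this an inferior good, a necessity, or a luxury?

For a multiplicative demand Q = A·P^α·M^β, the income elasticity is β everywhere.
Here β = 1.64, so η = 1.640.
Since η > 1, this is a luxury.

1.640 (luxury)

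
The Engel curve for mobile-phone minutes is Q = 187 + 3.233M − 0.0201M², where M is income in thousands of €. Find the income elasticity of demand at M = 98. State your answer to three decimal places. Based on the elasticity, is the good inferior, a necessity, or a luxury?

At M = 98: Q = 310.7936.
dQ/dM = 3.233 − 0.0402M = -0.70660.
η = (dQ/dM)·(M/Q) = -0.70660 × (98/310.7936) = -0.223.
η < 0 ⇒ inferior good.

-0.223 (inferior good)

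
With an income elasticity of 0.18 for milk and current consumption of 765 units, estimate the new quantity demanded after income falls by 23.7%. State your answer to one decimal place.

732.4

%ΔQ ≈ η × %ΔI = 0.18 × (-23.7%) = -4.266%.
New Q ≈ 765 × (1 − 0.04266) = 732.4.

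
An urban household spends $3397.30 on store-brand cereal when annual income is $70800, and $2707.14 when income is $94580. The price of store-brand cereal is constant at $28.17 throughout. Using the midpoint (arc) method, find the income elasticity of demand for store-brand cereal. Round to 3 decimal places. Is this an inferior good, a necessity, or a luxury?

-0.786 (inferior good)

With a constant price, Q₁ = 3397.30/28.17 = 120.600 and Q₂ = 2707.14/28.17 = 96.100 (equivalently, work directly with expenditure since P cancels).
Midpoint %ΔQ = (2707.14 − 3397.30)/3052.22 = -0.22612; midpoint %ΔI = (94580 − 70800)/82690 = 0.28758.
η = -0.22612 / 0.28758 = -0.786.
η < 0 ⇒ inferior good.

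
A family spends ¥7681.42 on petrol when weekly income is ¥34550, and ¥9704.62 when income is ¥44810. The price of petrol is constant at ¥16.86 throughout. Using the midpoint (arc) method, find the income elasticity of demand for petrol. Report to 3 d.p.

With a constant price, Q₁ = 7681.42/16.86 = 455.600 and Q₂ = 9704.62/16.86 = 575.600 (equivalently, work directly with expenditure since P cancels).
Midpoint %ΔQ = (9704.62 − 7681.42)/8693.02 = 0.23274; midpoint %ΔI = (44810 − 34550)/39680 = 0.25857.
η = 0.23274 / 0.25857 = 0.900.

0.900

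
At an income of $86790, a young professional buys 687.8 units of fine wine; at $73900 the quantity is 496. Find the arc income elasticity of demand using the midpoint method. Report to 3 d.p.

2.020

ΔQ = 496 − 687.8 = -191.8; midpoint Q̄ = (687.8 + 496)/2 = 591.9.
ΔI = 73900 − 86790 = -12890; midpoint Ī = (86790 + 73900)/2 = 80345.
η = (ΔQ/Q̄) ÷ (ΔI/Ī) = (-191.8/591.9) ÷ (-12890/80345) = 2.020.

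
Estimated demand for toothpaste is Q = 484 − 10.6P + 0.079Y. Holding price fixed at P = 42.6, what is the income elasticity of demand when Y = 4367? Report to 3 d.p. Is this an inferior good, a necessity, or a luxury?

0.914 (necessity)

At P = 42.6, Y = 4367: Q = 377.433.
Holding P constant, ∂Q/∂Y = 0.079.
η_Y = (∂Q/∂Y)·(Y/Q) = 0.079 × (4367/377.433) = 0.914.
Since 0 < η < 1, this is a necessity.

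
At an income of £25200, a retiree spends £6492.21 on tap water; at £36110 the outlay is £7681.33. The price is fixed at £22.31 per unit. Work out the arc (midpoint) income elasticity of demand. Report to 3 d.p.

0.471

With a constant price, Q₁ = 6492.21/22.31 = 291.000 and Q₂ = 7681.33/22.31 = 344.300 (equivalently, work directly with expenditure since P cancels).
Midpoint %ΔQ = (7681.33 − 6492.21)/7086.77 = 0.16779; midpoint %ΔI = (36110 − 25200)/30655 = 0.35590.
η = 0.16779 / 0.35590 = 0.471.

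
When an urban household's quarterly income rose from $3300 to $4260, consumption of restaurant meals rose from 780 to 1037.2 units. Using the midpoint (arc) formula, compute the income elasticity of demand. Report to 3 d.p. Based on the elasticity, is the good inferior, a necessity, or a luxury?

ΔQ = 1037.2 − 780 = 257.2; midpoint Q̄ = (780 + 1037.2)/2 = 908.6.
ΔI = 4260 − 3300 = 960; midpoint Ī = (3300 + 4260)/2 = 3780.
η = (ΔQ/Q̄) ÷ (ΔI/Ī) = (257.2/908.6) ÷ (960/3780) = 1.115.
η > 1 ⇒ luxury.

1.115 (luxury)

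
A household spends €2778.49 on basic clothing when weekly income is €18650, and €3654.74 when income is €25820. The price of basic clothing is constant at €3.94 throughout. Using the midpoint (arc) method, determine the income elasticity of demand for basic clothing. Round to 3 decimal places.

0.845

With a constant price, Q₁ = 2778.49/3.94 = 705.201 and Q₂ = 3654.74/3.94 = 927.599 (equivalently, work directly with expenditure since P cancels).
Midpoint %ΔQ = (3654.74 − 2778.49)/3216.62 = 0.27241; midpoint %ΔI = (25820 − 18650)/22235 = 0.32246.
η = 0.27241 / 0.32246 = 0.845.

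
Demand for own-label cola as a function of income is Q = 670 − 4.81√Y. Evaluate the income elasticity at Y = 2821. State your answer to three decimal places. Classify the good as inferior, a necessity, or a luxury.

-0.308 (inferior good)

At Y = 2821: Q = 414.526.
dQ/dY = -4.81/(2√Y) = -0.0452807 at this income.
η = (dQ/dY)·(Y/Q) = -0.0452807 × (2821/414.526) = -0.308.
Since η < 0, the good is an inferior good.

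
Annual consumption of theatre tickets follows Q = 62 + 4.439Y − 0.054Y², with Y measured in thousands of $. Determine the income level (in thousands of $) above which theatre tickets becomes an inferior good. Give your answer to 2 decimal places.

dQ/dY = 4.439 − 0.108Y.
The good is inferior where dQ/dY < 0. Setting dQ/dY = 0 gives Y = 4.439 / 0.108 = 41.10.

41.10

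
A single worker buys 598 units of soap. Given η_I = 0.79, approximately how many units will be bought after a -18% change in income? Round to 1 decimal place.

513.0

%ΔQ ≈ η × %ΔI = 0.79 × (-18%) = -14.22%.
New Q ≈ 598 × (1 − 0.1422) = 513.0.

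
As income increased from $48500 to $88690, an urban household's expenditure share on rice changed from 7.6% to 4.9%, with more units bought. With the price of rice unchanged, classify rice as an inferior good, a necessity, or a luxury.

necessity

Quantity rises but the budget share falls as income rises, so 0 < η < 1.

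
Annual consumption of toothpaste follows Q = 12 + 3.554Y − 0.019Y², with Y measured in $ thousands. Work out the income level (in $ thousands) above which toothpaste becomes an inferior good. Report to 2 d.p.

93.53

dQ/dY = 3.554 − 0.038Y.
The good is inferior where dQ/dY < 0. Setting dQ/dY = 0 gives Y = 3.554 / 0.038 = 93.53.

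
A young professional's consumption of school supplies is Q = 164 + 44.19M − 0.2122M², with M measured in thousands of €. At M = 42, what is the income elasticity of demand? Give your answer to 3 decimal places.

0.673

At M = 42: Q = 1645.6592.
dQ/dM = 44.19 − 0.4244M = 26.36520.
η = (dQ/dM)·(M/Q) = 26.36520 × (42/1645.6592) = 0.673.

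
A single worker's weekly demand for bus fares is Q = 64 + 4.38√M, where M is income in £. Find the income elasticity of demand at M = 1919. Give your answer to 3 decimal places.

At M = 1919: Q = 255.872.
dQ/dM = 4.38/(2√M) = 0.0499927 at this income.
η = (dQ/dM)·(M/Q) = 0.0499927 × (1919/255.872) = 0.375.

0.375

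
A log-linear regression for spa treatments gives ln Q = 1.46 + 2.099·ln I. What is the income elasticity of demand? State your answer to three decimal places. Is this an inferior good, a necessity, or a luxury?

2.099 (luxury)

In a log-linear demand, the coefficient on ln I is the income elasticity.
So η = 2.099.
η > 1 ⇒ luxury.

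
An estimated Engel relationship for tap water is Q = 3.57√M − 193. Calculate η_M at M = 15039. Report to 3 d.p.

At M = 15039: Q = 244.802.
dQ/dM = 3.57/(2√M) = 0.0145556 at this income.
η = (dQ/dM)·(M/Q) = 0.0145556 × (15039/244.802) = 0.894.

0.894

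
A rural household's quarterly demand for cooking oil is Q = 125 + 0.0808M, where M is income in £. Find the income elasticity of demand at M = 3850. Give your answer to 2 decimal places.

At M = 3850: Q = 436.080.
dQ/dM = 0.0808.
η = (dQ/dM)·(M/Q) = 0.0808 × (3850/436.080) = 0.71.

0.71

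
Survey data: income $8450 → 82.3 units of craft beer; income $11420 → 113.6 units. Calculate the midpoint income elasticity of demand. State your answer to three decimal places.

ΔQ = 113.6 − 82.3 = 31.3; midpoint Q̄ = (82.3 + 113.6)/2 = 97.95.
ΔI = 11420 − 8450 = 2970; midpoint Ī = (8450 + 11420)/2 = 9935.
η = (ΔQ/Q̄) ÷ (ΔI/Ī) = (31.3/97.95) ÷ (2970/9935) = 1.069.

1.069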